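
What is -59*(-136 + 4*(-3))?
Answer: 8732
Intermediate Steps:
-59*(-136 + 4*(-3)) = -59*(-136 - 12) = -59*(-148) = 8732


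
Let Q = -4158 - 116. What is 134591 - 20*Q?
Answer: 220071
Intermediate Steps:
Q = -4274
134591 - 20*Q = 134591 - 20*(-4274) = 134591 - 1*(-85480) = 134591 + 85480 = 220071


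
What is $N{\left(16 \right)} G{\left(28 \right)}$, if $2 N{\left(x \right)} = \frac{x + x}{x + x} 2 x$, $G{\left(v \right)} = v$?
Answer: $448$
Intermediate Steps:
$N{\left(x \right)} = x$ ($N{\left(x \right)} = \frac{\frac{x + x}{x + x} 2 x}{2} = \frac{\frac{2 x}{2 x} 2 x}{2} = \frac{2 x \frac{1}{2 x} 2 x}{2} = \frac{1 \cdot 2 x}{2} = \frac{2 x}{2} = x$)
$N{\left(16 \right)} G{\left(28 \right)} = 16 \cdot 28 = 448$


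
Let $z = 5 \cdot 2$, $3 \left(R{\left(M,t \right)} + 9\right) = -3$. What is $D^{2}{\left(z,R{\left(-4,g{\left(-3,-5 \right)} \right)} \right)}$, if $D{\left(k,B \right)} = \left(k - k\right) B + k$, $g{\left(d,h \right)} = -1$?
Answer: $100$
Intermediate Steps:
$R{\left(M,t \right)} = -10$ ($R{\left(M,t \right)} = -9 + \frac{1}{3} \left(-3\right) = -9 - 1 = -10$)
$z = 10$
$D{\left(k,B \right)} = k$ ($D{\left(k,B \right)} = 0 B + k = 0 + k = k$)
$D^{2}{\left(z,R{\left(-4,g{\left(-3,-5 \right)} \right)} \right)} = 10^{2} = 100$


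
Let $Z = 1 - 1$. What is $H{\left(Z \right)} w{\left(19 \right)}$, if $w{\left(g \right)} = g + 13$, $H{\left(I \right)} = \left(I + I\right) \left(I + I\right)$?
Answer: $0$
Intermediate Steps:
$Z = 0$ ($Z = 1 - 1 = 0$)
$H{\left(I \right)} = 4 I^{2}$ ($H{\left(I \right)} = 2 I 2 I = 4 I^{2}$)
$w{\left(g \right)} = 13 + g$
$H{\left(Z \right)} w{\left(19 \right)} = 4 \cdot 0^{2} \left(13 + 19\right) = 4 \cdot 0 \cdot 32 = 0 \cdot 32 = 0$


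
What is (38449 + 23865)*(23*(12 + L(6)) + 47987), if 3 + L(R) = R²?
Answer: 3054756908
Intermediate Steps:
L(R) = -3 + R²
(38449 + 23865)*(23*(12 + L(6)) + 47987) = (38449 + 23865)*(23*(12 + (-3 + 6²)) + 47987) = 62314*(23*(12 + (-3 + 36)) + 47987) = 62314*(23*(12 + 33) + 47987) = 62314*(23*45 + 47987) = 62314*(1035 + 47987) = 62314*49022 = 3054756908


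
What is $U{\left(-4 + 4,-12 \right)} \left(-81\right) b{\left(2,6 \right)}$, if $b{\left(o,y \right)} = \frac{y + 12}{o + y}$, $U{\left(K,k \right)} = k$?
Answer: $2187$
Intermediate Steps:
$b{\left(o,y \right)} = \frac{12 + y}{o + y}$
$U{\left(-4 + 4,-12 \right)} \left(-81\right) b{\left(2,6 \right)} = \left(-12\right) \left(-81\right) \frac{12 + 6}{2 + 6} = 972 \cdot \frac{1}{8} \cdot 18 = 972 \cdot \frac{9}{4} = 2187$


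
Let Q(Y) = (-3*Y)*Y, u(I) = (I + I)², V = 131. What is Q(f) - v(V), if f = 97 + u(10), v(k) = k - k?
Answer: -741027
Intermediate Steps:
u(I) = 4*I² (u(I) = (2*I)² = 4*I²)
v(k) = 0
f = 497 (f = 97 + 4*10² = 97 + 4*100 = 97 + 400 = 497)
Q(Y) = -3*Y²
Q(f) - v(V) = -3*497² - 1*0 = -3*247009 + 0 = -741027 + 0 = -741027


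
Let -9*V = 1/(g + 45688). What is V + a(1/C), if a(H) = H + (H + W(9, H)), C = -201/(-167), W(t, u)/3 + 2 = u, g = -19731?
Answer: -28890208/15652071 ≈ -1.8458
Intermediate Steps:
W(t, u) = -6 + 3*u
C = 201/167 (C = -201*(-1/167) = 201/167 ≈ 1.2036)
a(H) = -6 + 5*H (a(H) = H + (H + (-6 + 3*H)) = H + (-6 + 4*H) = -6 + 5*H)
V = -1/233613 (V = -1/(9*(-19731 + 45688)) = -⅑/25957 = -⅑*1/25957 = -1/233613 ≈ -4.2806e-6)
V + a(1/C) = -1/233613 + (-6 + 5/(201/167)) = -1/233613 + (-6 + 5*(167/201)) = -1/233613 + (-6 + 835/201) = -1/233613 - 371/201 = -28890208/15652071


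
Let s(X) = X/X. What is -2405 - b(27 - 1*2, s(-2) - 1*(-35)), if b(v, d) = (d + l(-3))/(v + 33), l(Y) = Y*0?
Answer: -69763/29 ≈ -2405.6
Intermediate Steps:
s(X) = 1
l(Y) = 0
b(v, d) = d/(33 + v) (b(v, d) = (d + 0)/(v + 33) = d/(33 + v))
-2405 - b(27 - 1*2, s(-2) - 1*(-35)) = -2405 - (1 - 1*(-35))/(33 + (27 - 1*2)) = -2405 - (1 + 35)/(33 + (27 - 2)) = -2405 - 36/(33 + 25) = -2405 - 36/58 = -2405 - 1*18/29 = -2405 - 18/29 = -69763/29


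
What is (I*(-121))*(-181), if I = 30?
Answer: 657030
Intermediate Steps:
(I*(-121))*(-181) = (30*(-121))*(-181) = -3630*(-181) = 657030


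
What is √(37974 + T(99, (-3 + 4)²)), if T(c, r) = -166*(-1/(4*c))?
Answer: √165416570/66 ≈ 194.87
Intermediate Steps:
T(c, r) = 83/(2*c) (T(c, r) = -(-83)/(2*c) = 83/(2*c))
√(37974 + T(99, (-3 + 4)²)) = √(37974 + (83/2)/99) = √(37974 + (83/2)*(1/99)) = √(37974 + 83/198) = √(7518935/198) = √165416570/66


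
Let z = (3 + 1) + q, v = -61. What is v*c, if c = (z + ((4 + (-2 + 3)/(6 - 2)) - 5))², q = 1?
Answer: -17629/16 ≈ -1101.8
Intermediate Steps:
z = 5 (z = (3 + 1) + 1 = 4 + 1 = 5)
c = 289/16 (c = (5 + ((4 + (-2 + 3)/(6 - 2)) - 5))² = (5 + ((4 + 1/4) - 5))² = (5 + ((4 + 1*(¼)) - 5))² = (5 + ((4 + ¼) - 5))² = (5 + (17/4 - 5))² = (5 - ¾)² = (17/4)² = 289/16 ≈ 18.063)
v*c = -61*289/16 = -17629/16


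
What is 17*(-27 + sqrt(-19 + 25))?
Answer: -459 + 17*sqrt(6) ≈ -417.36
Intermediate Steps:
17*(-27 + sqrt(-19 + 25)) = 17*(-27 + sqrt(6)) = -459 + 17*sqrt(6)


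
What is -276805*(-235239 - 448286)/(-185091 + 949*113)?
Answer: -2279555875/938 ≈ -2.4302e+6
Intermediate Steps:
-276805*(-235239 - 448286)/(-185091 + 949*113) = -276805*(-683525/(-185091 + 107237)) = -276805/((-77854*(-1/683525))) = -276805/77854/683525 = -276805*683525/77854 = -2279555875/938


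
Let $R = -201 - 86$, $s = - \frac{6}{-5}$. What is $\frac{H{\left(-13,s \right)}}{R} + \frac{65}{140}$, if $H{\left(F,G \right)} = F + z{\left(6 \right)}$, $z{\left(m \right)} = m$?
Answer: $\frac{561}{1148} \approx 0.48868$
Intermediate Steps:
$s = \frac{6}{5}$ ($s = \left(-6\right) \left(- \frac{1}{5}\right) = \frac{6}{5} \approx 1.2$)
$H{\left(F,G \right)} = 6 + F$ ($H{\left(F,G \right)} = F + 6 = 6 + F$)
$R = -287$
$\frac{H{\left(-13,s \right)}}{R} + \frac{65}{140} = \frac{6 - 13}{-287} + \frac{65}{140} = \left(-7\right) \left(- \frac{1}{287}\right) + 65 \cdot \frac{1}{140} = \frac{1}{41} + \frac{13}{28} = \frac{561}{1148}$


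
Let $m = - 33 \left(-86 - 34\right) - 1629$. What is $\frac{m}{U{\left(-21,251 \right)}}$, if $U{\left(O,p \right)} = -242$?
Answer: $- \frac{2331}{242} \approx -9.6322$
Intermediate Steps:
$m = 2331$ ($m = \left(-33\right) \left(-120\right) - 1629 = 3960 - 1629 = 2331$)
$\frac{m}{U{\left(-21,251 \right)}} = \frac{2331}{-242} = 2331 \left(- \frac{1}{242}\right) = - \frac{2331}{242}$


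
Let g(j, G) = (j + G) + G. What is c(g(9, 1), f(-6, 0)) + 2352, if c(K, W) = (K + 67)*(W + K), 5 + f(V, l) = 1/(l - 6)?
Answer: 2807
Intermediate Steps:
f(V, l) = -5 + 1/(-6 + l) (f(V, l) = -5 + 1/(l - 6) = -5 + 1/(-6 + l))
g(j, G) = j + 2*G (g(j, G) = (G + j) + G = j + 2*G)
c(K, W) = (67 + K)*(K + W)
c(g(9, 1), f(-6, 0)) + 2352 = ((9 + 2*1)² + 67*(9 + 2*1) + 67*((31 - 5*0)/(-6 + 0)) + (9 + 2*1)*((31 - 5*0)/(-6 + 0))) + 2352 = ((9 + 2)² + 67*(9 + 2) + 67*((31 + 0)/(-6)) + (9 + 2)*((31 + 0)/(-6))) + 2352 = (11² + 67*11 + 67*(-⅙*31) + 11*(-⅙*31)) + 2352 = (121 + 737 + 67*(-31/6) + 11*(-31/6)) + 2352 = (121 + 737 - 2077/6 - 341/6) + 2352 = 455 + 2352 = 2807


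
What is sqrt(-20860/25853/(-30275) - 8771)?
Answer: I*sqrt(4386349339560837655)/22362845 ≈ 93.654*I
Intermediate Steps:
sqrt(-20860/25853/(-30275) - 8771) = sqrt(-20860*1/25853*(-1/30275) - 8771) = sqrt(-20860/25853*(-1/30275) - 8771) = sqrt(596/22362845 - 8771) = sqrt(-196144512899/22362845) = I*sqrt(4386349339560837655)/22362845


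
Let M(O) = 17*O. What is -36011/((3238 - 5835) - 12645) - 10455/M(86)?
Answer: -1569221/327703 ≈ -4.7885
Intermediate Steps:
-36011/((3238 - 5835) - 12645) - 10455/M(86) = -36011/((3238 - 5835) - 12645) - 10455/(17*86) = -36011/(-2597 - 12645) - 10455/1462 = -36011/(-15242) - 10455*1/1462 = -36011*(-1/15242) - 615/86 = 36011/15242 - 615/86 = -1569221/327703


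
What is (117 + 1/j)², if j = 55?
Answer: 41422096/3025 ≈ 13693.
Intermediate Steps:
(117 + 1/j)² = (117 + 1/55)² = (6436/55)² = 41422096/3025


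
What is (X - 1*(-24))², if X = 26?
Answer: 2500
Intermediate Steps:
(X - 1*(-24))² = (26 - 1*(-24))² = (26 + 24)² = 50² = 2500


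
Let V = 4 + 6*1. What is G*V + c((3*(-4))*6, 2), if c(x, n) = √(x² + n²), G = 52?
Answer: 520 + 2*√1297 ≈ 592.03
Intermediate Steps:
V = 10 (V = 4 + 6 = 10)
c(x, n) = √(n² + x²)
G*V + c((3*(-4))*6, 2) = 52*10 + √(2² + ((3*(-4))*6)²) = 520 + √(4 + (-12*6)²) = 520 + √(4 + (-72)²) = 520 + √(4 + 5184) = 520 + √5188 = 520 + 2*√1297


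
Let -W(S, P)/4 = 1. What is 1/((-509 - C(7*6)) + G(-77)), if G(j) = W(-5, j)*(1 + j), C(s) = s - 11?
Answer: -1/236 ≈ -0.0042373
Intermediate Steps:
W(S, P) = -4 (W(S, P) = -4*1 = -4)
C(s) = -11 + s
G(j) = -4 - 4*j (G(j) = -4*(1 + j) = -4 - 4*j)
1/((-509 - C(7*6)) + G(-77)) = 1/((-509 - (-11 + 7*6)) + (-4 - 4*(-77))) = 1/((-509 - (-11 + 42)) + (-4 + 308)) = 1/((-509 - 1*31) + 304) = 1/((-509 - 31) + 304) = 1/(-540 + 304) = 1/(-236) = -1/236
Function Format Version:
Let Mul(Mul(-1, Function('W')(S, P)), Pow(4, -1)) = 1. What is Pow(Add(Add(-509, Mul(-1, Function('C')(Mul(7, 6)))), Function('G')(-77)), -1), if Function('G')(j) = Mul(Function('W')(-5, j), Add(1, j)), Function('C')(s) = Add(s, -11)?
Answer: Rational(-1, 236) ≈ -0.0042373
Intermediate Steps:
Function('W')(S, P) = -4 (Function('W')(S, P) = Mul(-4, 1) = -4)
Function('C')(s) = Add(-11, s)
Function('G')(j) = Add(-4, Mul(-4, j)) (Function('G')(j) = Mul(-4, Add(1, j)) = Add(-4, Mul(-4, j)))
Pow(Add(Add(-509, Mul(-1, Function('C')(Mul(7, 6)))), Function('G')(-77)), -1) = Pow(Add(Add(-509, Mul(-1, Add(-11, Mul(7, 6)))), Add(-4, Mul(-4, -77))), -1) = Pow(Add(Add(-509, Mul(-1, Add(-11, 42))), Add(-4, 308)), -1) = Pow(Add(Add(-509, Mul(-1, 31)), 304), -1) = Pow(Add(Add(-509, -31), 304), -1) = Pow(Add(-540, 304), -1) = Pow(-236, -1) = Rational(-1, 236)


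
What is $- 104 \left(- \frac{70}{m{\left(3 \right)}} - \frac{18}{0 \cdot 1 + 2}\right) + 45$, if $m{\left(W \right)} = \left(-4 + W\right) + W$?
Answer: $4621$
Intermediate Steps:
$m{\left(W \right)} = -4 + 2 W$
$- 104 \left(- \frac{70}{m{\left(3 \right)}} - \frac{18}{0 \cdot 1 + 2}\right) + 45 = - 104 \left(- \frac{70}{-4 + 2 \cdot 3} - \frac{18}{0 \cdot 1 + 2}\right) + 45 = - 104 \left(- \frac{70}{-4 + 6} - \frac{18}{0 + 2}\right) + 45 = - 104 \left(- \frac{70}{2} - \frac{18}{2}\right) + 45 = - 104 \left(\left(-70\right) \frac{1}{2} - 9\right) + 45 = - 104 \left(-35 - 9\right) + 45 = \left(-104\right) \left(-44\right) + 45 = 4576 + 45 = 4621$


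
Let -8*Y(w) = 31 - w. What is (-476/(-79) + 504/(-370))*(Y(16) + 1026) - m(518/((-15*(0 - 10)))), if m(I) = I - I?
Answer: 69796167/14615 ≈ 4775.7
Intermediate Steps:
Y(w) = -31/8 + w/8 (Y(w) = -(31 - w)/8 = -31/8 + w/8)
m(I) = 0
(-476/(-79) + 504/(-370))*(Y(16) + 1026) - m(518/((-15*(0 - 10)))) = (-476/(-79) + 504/(-370))*((-31/8 + (⅛)*16) + 1026) - 1*0 = (-476*(-1/79) + 504*(-1/370))*((-31/8 + 2) + 1026) + 0 = (476/79 - 252/185)*(-15/8 + 1026) + 0 = (68152/14615)*(8193/8) + 0 = 69796167/14615 + 0 = 69796167/14615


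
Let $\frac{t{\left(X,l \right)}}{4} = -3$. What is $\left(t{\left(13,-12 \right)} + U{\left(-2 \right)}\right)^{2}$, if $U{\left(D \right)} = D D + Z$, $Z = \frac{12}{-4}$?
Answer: $121$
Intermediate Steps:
$Z = -3$ ($Z = 12 \left(- \frac{1}{4}\right) = -3$)
$t{\left(X,l \right)} = -12$ ($t{\left(X,l \right)} = 4 \left(-3\right) = -12$)
$U{\left(D \right)} = -3 + D^{2}$ ($U{\left(D \right)} = D D - 3 = D^{2} - 3 = -3 + D^{2}$)
$\left(t{\left(13,-12 \right)} + U{\left(-2 \right)}\right)^{2} = \left(-12 - \left(3 - \left(-2\right)^{2}\right)\right)^{2} = \left(-12 + \left(-3 + 4\right)\right)^{2} = \left(-12 + 1\right)^{2} = \left(-11\right)^{2} = 121$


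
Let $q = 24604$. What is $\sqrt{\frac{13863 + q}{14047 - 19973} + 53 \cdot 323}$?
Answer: $\frac{\sqrt{600948116202}}{5926} \approx 130.81$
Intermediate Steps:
$\sqrt{\frac{13863 + q}{14047 - 19973} + 53 \cdot 323} = \sqrt{\frac{13863 + 24604}{14047 - 19973} + 53 \cdot 323} = \sqrt{\frac{38467}{-5926} + 17119} = \sqrt{38467 \left(- \frac{1}{5926}\right) + 17119} = \sqrt{- \frac{38467}{5926} + 17119} = \sqrt{\frac{101408727}{5926}} = \frac{\sqrt{600948116202}}{5926}$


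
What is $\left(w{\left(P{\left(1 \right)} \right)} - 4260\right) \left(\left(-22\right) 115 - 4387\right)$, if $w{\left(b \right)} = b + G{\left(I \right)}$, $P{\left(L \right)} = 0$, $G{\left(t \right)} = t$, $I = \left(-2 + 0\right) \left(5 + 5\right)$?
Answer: $29604760$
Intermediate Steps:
$I = -20$ ($I = \left(-2\right) 10 = -20$)
$w{\left(b \right)} = -20 + b$ ($w{\left(b \right)} = b - 20 = -20 + b$)
$\left(w{\left(P{\left(1 \right)} \right)} - 4260\right) \left(\left(-22\right) 115 - 4387\right) = \left(\left(-20 + 0\right) - 4260\right) \left(\left(-22\right) 115 - 4387\right) = \left(-20 - 4260\right) \left(-2530 - 4387\right) = \left(-4280\right) \left(-6917\right) = 29604760$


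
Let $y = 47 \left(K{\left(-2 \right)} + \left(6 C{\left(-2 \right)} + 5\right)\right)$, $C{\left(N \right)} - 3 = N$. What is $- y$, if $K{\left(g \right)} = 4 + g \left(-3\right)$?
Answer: $-987$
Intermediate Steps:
$C{\left(N \right)} = 3 + N$
$K{\left(g \right)} = 4 - 3 g$
$y = 987$ ($y = 47 \left(\left(4 - -6\right) + \left(6 \left(3 - 2\right) + 5\right)\right) = 47 \left(\left(4 + 6\right) + \left(6 \cdot 1 + 5\right)\right) = 47 \left(10 + \left(6 + 5\right)\right) = 47 \left(10 + 11\right) = 47 \cdot 21 = 987$)
$- y = \left(-1\right) 987 = -987$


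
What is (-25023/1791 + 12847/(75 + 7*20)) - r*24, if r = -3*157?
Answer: 1456801264/128355 ≈ 11350.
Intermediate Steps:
r = -471
(-25023/1791 + 12847/(75 + 7*20)) - r*24 = (-25023/1791 + 12847/(75 + 7*20)) - (-471)*24 = (-25023*1/1791 + 12847/(75 + 140)) - 1*(-11304) = (-8341/597 + 12847/215) + 11304 = 5876344/128355 + 11304 = 1456801264/128355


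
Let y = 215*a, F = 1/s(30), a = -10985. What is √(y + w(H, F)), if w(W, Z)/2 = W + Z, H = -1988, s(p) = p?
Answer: 2*I*√133073490/15 ≈ 1538.1*I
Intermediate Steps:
F = 1/30 ≈ 0.033333
w(W, Z) = 2*W + 2*Z (w(W, Z) = 2*(W + Z) = 2*W + 2*Z)
y = -2361775 (y = 215*(-10985) = -2361775)
√(y + w(H, F)) = √(-2361775 + (2*(-1988) + 2*(1/30))) = √(-2361775 + (-3976 + 1/15)) = √(-2361775 - 59639/15) = √(-35486264/15) = 2*I*√133073490/15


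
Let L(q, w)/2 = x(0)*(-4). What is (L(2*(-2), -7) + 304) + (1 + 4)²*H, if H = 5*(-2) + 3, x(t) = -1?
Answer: 137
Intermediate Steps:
H = -7 (H = -10 + 3 = -7)
L(q, w) = 8 (L(q, w) = 2*(-1*(-4)) = 2*4 = 8)
(L(2*(-2), -7) + 304) + (1 + 4)²*H = (8 + 304) + (1 + 4)²*(-7) = 312 + 5²*(-7) = 312 + 25*(-7) = 312 - 175 = 137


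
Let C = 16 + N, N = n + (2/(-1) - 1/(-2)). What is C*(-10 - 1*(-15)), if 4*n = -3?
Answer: 275/4 ≈ 68.750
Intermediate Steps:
n = -¾ (n = (¼)*(-3) = -¾ ≈ -0.75000)
N = -9/4 (N = -¾ + (2/(-1) - 1/(-2)) = -¾ + (2*(-1) - 1*(-½)) = -¾ + (-2 + ½) = -¾ - 3/2 = -9/4 ≈ -2.2500)
C = 55/4 (C = 16 - 9/4 = 55/4 ≈ 13.750)
C*(-10 - 1*(-15)) = 55*(-10 - 1*(-15))/4 = 55*(-10 + 15)/4 = (55/4)*5 = 275/4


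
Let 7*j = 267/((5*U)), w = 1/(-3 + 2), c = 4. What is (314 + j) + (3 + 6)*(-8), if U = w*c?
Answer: 33613/140 ≈ 240.09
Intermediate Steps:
w = -1 (w = 1/(-1) = -1)
U = -4 (U = -1*4 = -4)
j = -267/140 (j = (267/((5*(-4))))/7 = (267/(-20))/7 = (267*(-1/20))/7 = (1/7)*(-267/20) = -267/140 ≈ -1.9071)
(314 + j) + (3 + 6)*(-8) = (314 - 267/140) + (3 + 6)*(-8) = 43693/140 + 9*(-8) = 43693/140 - 72 = 33613/140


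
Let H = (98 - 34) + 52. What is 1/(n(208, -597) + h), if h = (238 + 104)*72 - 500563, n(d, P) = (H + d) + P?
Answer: -1/476212 ≈ -2.0999e-6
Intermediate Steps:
H = 116 (H = 64 + 52 = 116)
n(d, P) = 116 + P + d (n(d, P) = (116 + d) + P = 116 + P + d)
h = -475939 (h = 342*72 - 500563 = 24624 - 500563 = -475939)
1/(n(208, -597) + h) = 1/((116 - 597 + 208) - 475939) = 1/(-273 - 475939) = 1/(-476212) = -1/476212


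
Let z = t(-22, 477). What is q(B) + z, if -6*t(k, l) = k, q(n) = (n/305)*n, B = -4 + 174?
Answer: 18011/183 ≈ 98.421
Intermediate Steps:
B = 170
q(n) = n²/305 (q(n) = (n*(1/305))*n = (n/305)*n = n²/305)
t(k, l) = -k/6
z = 11/3 (z = -⅙*(-22) = 11/3 ≈ 3.6667)
q(B) + z = (1/305)*170² + 11/3 = (1/305)*28900 + 11/3 = 5780/61 + 11/3 = 18011/183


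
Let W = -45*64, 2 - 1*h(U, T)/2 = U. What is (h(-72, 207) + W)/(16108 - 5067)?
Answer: -2732/11041 ≈ -0.24744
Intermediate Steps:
h(U, T) = 4 - 2*U
W = -2880
(h(-72, 207) + W)/(16108 - 5067) = ((4 - 2*(-72)) - 2880)/(16108 - 5067) = ((4 + 144) - 2880)/11041 = (148 - 2880)*(1/11041) = -2732*1/11041 = -2732/11041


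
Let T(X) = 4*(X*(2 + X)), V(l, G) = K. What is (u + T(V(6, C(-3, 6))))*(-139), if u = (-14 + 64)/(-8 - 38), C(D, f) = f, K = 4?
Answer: -303437/23 ≈ -13193.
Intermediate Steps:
V(l, G) = 4
u = -25/23 (u = 50/(-46) = 50*(-1/46) = -25/23 ≈ -1.0870)
T(X) = 4*X*(2 + X)
(u + T(V(6, C(-3, 6))))*(-139) = (-25/23 + 4*4*(2 + 4))*(-139) = (-25/23 + 4*4*6)*(-139) = (-25/23 + 96)*(-139) = (2183/23)*(-139) = -303437/23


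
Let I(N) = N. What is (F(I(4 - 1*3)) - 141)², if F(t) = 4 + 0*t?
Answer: 18769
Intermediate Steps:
F(t) = 4 (F(t) = 4 + 0 = 4)
(F(I(4 - 1*3)) - 141)² = (4 - 141)² = (-137)² = 18769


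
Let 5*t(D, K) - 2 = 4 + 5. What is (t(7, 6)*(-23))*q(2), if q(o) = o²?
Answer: -1012/5 ≈ -202.40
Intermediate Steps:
t(D, K) = 11/5 (t(D, K) = ⅖ + (4 + 5)/5 = ⅖ + (⅕)*9 = ⅖ + 9/5 = 11/5)
(t(7, 6)*(-23))*q(2) = ((11/5)*(-23))*2² = -253/5*4 = -1012/5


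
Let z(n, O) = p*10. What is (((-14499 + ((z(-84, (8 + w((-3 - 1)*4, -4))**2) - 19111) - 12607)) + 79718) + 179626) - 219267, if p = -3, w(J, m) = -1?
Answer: -6170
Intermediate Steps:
z(n, O) = -30 (z(n, O) = -3*10 = -30)
(((-14499 + ((z(-84, (8 + w((-3 - 1)*4, -4))**2) - 19111) - 12607)) + 79718) + 179626) - 219267 = (((-14499 + ((-30 - 19111) - 12607)) + 79718) + 179626) - 219267 = (((-14499 + (-19141 - 12607)) + 79718) + 179626) - 219267 = (((-14499 - 31748) + 79718) + 179626) - 219267 = ((-46247 + 79718) + 179626) - 219267 = (33471 + 179626) - 219267 = 213097 - 219267 = -6170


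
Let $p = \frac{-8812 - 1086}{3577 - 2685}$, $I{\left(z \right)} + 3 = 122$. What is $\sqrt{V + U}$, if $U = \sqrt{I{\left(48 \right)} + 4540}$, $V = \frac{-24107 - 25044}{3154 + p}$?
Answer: $\frac{\sqrt{-58086801390 + 3714293025 \sqrt{4659}}}{60945} \approx 7.2538$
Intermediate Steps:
$I{\left(z \right)} = 119$ ($I{\left(z \right)} = -3 + 122 = 119$)
$p = - \frac{4949}{446}$ ($p = - \frac{9898}{892} = \left(-9898\right) \frac{1}{892} = - \frac{4949}{446} \approx -11.096$)
$V = - \frac{953102}{60945}$ ($V = \frac{-24107 - 25044}{3154 - \frac{4949}{446}} = - \frac{49151}{\frac{1401735}{446}} = \left(-49151\right) \frac{446}{1401735} = - \frac{953102}{60945} \approx -15.639$)
$U = \sqrt{4659}$ ($U = \sqrt{119 + 4540} = \sqrt{4659} \approx 68.257$)
$\sqrt{V + U} = \sqrt{- \frac{953102}{60945} + \sqrt{4659}}$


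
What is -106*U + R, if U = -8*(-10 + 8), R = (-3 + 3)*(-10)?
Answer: -1696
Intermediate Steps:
R = 0 (R = 0*(-10) = 0)
U = 16 (U = -8*(-2) = 16)
-106*U + R = -106*16 + 0 = -1696 + 0 = -1696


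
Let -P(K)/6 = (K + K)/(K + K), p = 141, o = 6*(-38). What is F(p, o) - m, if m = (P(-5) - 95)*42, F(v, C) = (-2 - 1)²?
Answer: 4251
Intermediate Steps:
o = -228
P(K) = -6 (P(K) = -6*(K + K)/(K + K) = -6*2*K/(2*K) = -6*2*K*1/(2*K) = -6*1 = -6)
F(v, C) = 9 (F(v, C) = (-3)² = 9)
m = -4242 (m = (-6 - 95)*42 = -101*42 = -4242)
F(p, o) - m = 9 - 1*(-4242) = 9 + 4242 = 4251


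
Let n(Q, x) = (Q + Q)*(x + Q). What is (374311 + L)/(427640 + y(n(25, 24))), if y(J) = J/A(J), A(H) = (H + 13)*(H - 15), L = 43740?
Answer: 501444231531/512946055330 ≈ 0.97758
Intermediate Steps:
n(Q, x) = 2*Q*(Q + x) (n(Q, x) = (2*Q)*(Q + x) = 2*Q*(Q + x))
A(H) = (-15 + H)*(13 + H) (A(H) = (13 + H)*(-15 + H) = (-15 + H)*(13 + H))
y(J) = J/(-195 + J² - 2*J)
(374311 + L)/(427640 + y(n(25, 24))) = (374311 + 43740)/(427640 + (2*25*(25 + 24))/(-195 + (2*25*(25 + 24))² - 4*25*(25 + 24))) = 418051/(427640 + (2*25*49)/(-195 + (2*25*49)² - 4*25*49)) = 418051/(427640 + 2450/(-195 + 2450² - 2*2450)) = 418051/(427640 + 2450/(-195 + 6002500 - 4900)) = 418051/(427640 + 2450/5997405) = 418051/(427640 + 2450*(1/5997405)) = 418051/(427640 + 490/1199481) = 418051/(512946055330/1199481) = 418051*(1199481/512946055330) = 501444231531/512946055330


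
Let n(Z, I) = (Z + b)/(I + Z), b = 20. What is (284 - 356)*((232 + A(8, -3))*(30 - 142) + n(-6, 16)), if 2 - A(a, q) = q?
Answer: 9555336/5 ≈ 1.9111e+6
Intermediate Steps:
A(a, q) = 2 - q
n(Z, I) = (20 + Z)/(I + Z) (n(Z, I) = (Z + 20)/(I + Z) = (20 + Z)/(I + Z))
(284 - 356)*((232 + A(8, -3))*(30 - 142) + n(-6, 16)) = (284 - 356)*((232 + (2 - 1*(-3)))*(30 - 142) + (20 - 6)/(16 - 6)) = -72*((232 + (2 + 3))*(-112) + 14/10) = -72*((232 + 5)*(-112) + (⅒)*14) = -72*(237*(-112) + 7/5) = -72*(-26544 + 7/5) = -72*(-132713/5) = 9555336/5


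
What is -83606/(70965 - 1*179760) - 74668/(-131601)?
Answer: 2125126474/1590836755 ≈ 1.3359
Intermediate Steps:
-83606/(70965 - 1*179760) - 74668/(-131601) = -83606/(70965 - 179760) - 74668*(-1/131601) = -83606/(-108795) + 74668/131601 = -83606*(-1/108795) + 74668/131601 = 83606/108795 + 74668/131601 = 2125126474/1590836755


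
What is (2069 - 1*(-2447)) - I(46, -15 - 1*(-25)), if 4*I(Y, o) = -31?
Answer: 18095/4 ≈ 4523.8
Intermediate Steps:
I(Y, o) = -31/4 (I(Y, o) = (¼)*(-31) = -31/4)
(2069 - 1*(-2447)) - I(46, -15 - 1*(-25)) = (2069 - 1*(-2447)) - 1*(-31/4) = (2069 + 2447) + 31/4 = 4516 + 31/4 = 18095/4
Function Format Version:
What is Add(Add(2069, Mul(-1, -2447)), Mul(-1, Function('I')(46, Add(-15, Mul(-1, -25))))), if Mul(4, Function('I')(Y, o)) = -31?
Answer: Rational(18095, 4) ≈ 4523.8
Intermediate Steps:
Function('I')(Y, o) = Rational(-31, 4) (Function('I')(Y, o) = Mul(Rational(1, 4), -31) = Rational(-31, 4))
Add(Add(2069, Mul(-1, -2447)), Mul(-1, Function('I')(46, Add(-15, Mul(-1, -25))))) = Add(Add(2069, Mul(-1, -2447)), Mul(-1, Rational(-31, 4))) = Add(Add(2069, 2447), Rational(31, 4)) = Add(4516, Rational(31, 4)) = Rational(18095, 4)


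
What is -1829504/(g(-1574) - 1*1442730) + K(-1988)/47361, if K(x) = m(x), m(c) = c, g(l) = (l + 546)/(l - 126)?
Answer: 35606071985116/29039870428473 ≈ 1.2261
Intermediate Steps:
g(l) = (546 + l)/(-126 + l)
K(x) = x
-1829504/(g(-1574) - 1*1442730) + K(-1988)/47361 = -1829504/((546 - 1574)/(-126 - 1574) - 1*1442730) - 1988/47361 = -1829504/(-1028/(-1700) - 1442730) - 1988*1/47361 = -1829504/(-1/1700*(-1028) - 1442730) - 1988/47361 = -1829504/(257/425 - 1442730) - 1988/47361 = -1829504/(-613159993/425) - 1988/47361 = -1829504*(-425/613159993) - 1988/47361 = 777539200/613159993 - 1988/47361 = 35606071985116/29039870428473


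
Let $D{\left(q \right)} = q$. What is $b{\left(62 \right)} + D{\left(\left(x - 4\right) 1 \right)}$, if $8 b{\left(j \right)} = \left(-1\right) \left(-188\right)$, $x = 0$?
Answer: $\frac{39}{2} \approx 19.5$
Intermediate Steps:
$b{\left(j \right)} = \frac{47}{2}$ ($b{\left(j \right)} = \frac{\left(-1\right) \left(-188\right)}{8} = \frac{1}{8} \cdot 188 = \frac{47}{2}$)
$b{\left(62 \right)} + D{\left(\left(x - 4\right) 1 \right)} = \frac{47}{2} + \left(0 - 4\right) 1 = \frac{47}{2} - 4 = \frac{39}{2}$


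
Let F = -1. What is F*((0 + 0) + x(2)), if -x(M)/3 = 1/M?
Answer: 3/2 ≈ 1.5000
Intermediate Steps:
x(M) = -3/M
F*((0 + 0) + x(2)) = -((0 + 0) - 3/2) = -(0 - 3*½) = -(0 - 3/2) = -1*(-3/2) = 3/2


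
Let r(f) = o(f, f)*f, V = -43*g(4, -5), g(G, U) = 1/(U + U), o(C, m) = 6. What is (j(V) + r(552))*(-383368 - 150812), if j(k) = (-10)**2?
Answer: -1822622160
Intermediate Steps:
g(G, U) = 1/(2*U)
V = 43/10 (V = -43/(2*(-5)) = -43*(-1)/(2*5) = -43*(-1/10) = 43/10 ≈ 4.3000)
r(f) = 6*f
j(k) = 100
(j(V) + r(552))*(-383368 - 150812) = (100 + 6*552)*(-383368 - 150812) = (100 + 3312)*(-534180) = 3412*(-534180) = -1822622160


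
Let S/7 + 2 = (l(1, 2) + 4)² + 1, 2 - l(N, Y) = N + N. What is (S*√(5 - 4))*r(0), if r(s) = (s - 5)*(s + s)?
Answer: 0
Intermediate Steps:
l(N, Y) = 2 - 2*N (l(N, Y) = 2 - (N + N) = 2 - 2*N)
S = 105 (S = -14 + 7*(((2 - 2*1) + 4)² + 1) = -14 + 7*(((2 - 2) + 4)² + 1) = -14 + 7*((0 + 4)² + 1) = -14 + 7*(4² + 1) = -14 + 7*(16 + 1) = -14 + 7*17 = -14 + 119 = 105)
r(s) = 2*s*(-5 + s) (r(s) = (-5 + s)*(2*s) = 2*s*(-5 + s))
(S*√(5 - 4))*r(0) = (105*√(5 - 4))*(2*0*(-5 + 0)) = (105*√1)*(2*0*(-5)) = (105*1)*0 = 105*0 = 0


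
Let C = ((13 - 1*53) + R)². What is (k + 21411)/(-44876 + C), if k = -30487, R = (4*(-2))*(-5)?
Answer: 2269/11219 ≈ 0.20225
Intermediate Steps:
R = 40 (R = -8*(-5) = 40)
C = 0 (C = ((13 - 1*53) + 40)² = ((13 - 53) + 40)² = (-40 + 40)² = 0² = 0)
(k + 21411)/(-44876 + C) = (-30487 + 21411)/(-44876 + 0) = -9076/(-44876) = -9076*(-1/44876) = 2269/11219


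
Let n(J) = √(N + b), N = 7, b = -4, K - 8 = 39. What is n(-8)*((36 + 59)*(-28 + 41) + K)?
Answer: 1282*√3 ≈ 2220.5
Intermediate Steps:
K = 47 (K = 8 + 39 = 47)
n(J) = √3 (n(J) = √(7 - 4) = √3)
n(-8)*((36 + 59)*(-28 + 41) + K) = √3*((36 + 59)*(-28 + 41) + 47) = √3*(95*13 + 47) = √3*(1235 + 47) = √3*1282 = 1282*√3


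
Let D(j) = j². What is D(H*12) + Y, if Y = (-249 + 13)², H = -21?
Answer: 119200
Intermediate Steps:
Y = 55696 (Y = (-236)² = 55696)
D(H*12) + Y = (-21*12)² + 55696 = (-252)² + 55696 = 63504 + 55696 = 119200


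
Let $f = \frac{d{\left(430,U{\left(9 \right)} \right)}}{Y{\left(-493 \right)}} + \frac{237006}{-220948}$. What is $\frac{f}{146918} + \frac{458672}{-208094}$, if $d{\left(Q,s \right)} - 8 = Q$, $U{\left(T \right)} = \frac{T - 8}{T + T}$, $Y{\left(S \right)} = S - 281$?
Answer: $- \frac{68596378483777913}{31121198931244188} \approx -2.2042$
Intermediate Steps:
$Y{\left(S \right)} = -281 + S$
$U{\left(T \right)} = \frac{-8 + T}{2 T}$
$d{\left(Q,s \right)} = 8 + Q$
$f = - \frac{3335927}{2035878}$ ($f = \frac{8 + 430}{-281 - 493} + \frac{237006}{-220948} = \frac{438}{-774} + 237006 \left(- \frac{1}{220948}\right) = 438 \left(- \frac{1}{774}\right) - \frac{16929}{15782} = - \frac{73}{129} - \frac{16929}{15782} = - \frac{3335927}{2035878} \approx -1.6386$)
$\frac{f}{146918} + \frac{458672}{-208094} = - \frac{3335927}{2035878 \cdot 146918} + \frac{458672}{-208094} = \left(- \frac{3335927}{2035878}\right) \frac{1}{146918} + 458672 \left(- \frac{1}{208094}\right) = - \frac{3335927}{299107124004} - \frac{229336}{104047} = - \frac{68596378483777913}{31121198931244188}$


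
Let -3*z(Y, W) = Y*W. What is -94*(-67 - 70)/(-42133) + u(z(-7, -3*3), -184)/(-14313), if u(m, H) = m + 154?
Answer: -14609731/46388433 ≈ -0.31494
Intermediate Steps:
z(Y, W) = -W*Y/3 (z(Y, W) = -Y*W/3 = -W*Y/3)
u(m, H) = 154 + m
-94*(-67 - 70)/(-42133) + u(z(-7, -3*3), -184)/(-14313) = -94*(-67 - 70)/(-42133) + (154 - 1/3*(-3*3)*(-7))/(-14313) = -94*(-137)*(-1/42133) + (154 - 1/3*(-9)*(-7))*(-1/14313) = 12878*(-1/42133) + (154 - 21)*(-1/14313) = -12878/42133 + 133*(-1/14313) = -12878/42133 - 133/14313 = -14609731/46388433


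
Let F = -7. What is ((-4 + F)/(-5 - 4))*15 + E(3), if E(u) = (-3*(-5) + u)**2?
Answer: 1027/3 ≈ 342.33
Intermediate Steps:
E(u) = (15 + u)**2
((-4 + F)/(-5 - 4))*15 + E(3) = ((-4 - 7)/(-5 - 4))*15 + (15 + 3)**2 = -11/(-9)*15 + 18**2 = -11*(-1/9)*15 + 324 = (11/9)*15 + 324 = 55/3 + 324 = 1027/3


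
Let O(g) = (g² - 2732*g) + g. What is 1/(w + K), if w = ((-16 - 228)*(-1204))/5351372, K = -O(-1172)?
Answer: -1337843/6119716566944 ≈ -2.1861e-7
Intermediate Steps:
O(g) = g² - 2731*g
K = -4574316 (K = -(-1172)*(-2731 - 1172) = -(-1172)*(-3903) = -1*4574316 = -4574316)
w = 73444/1337843 (w = -244*(-1204)*(1/5351372) = 293776*(1/5351372) = 73444/1337843 ≈ 0.054897)
1/(w + K) = 1/(73444/1337843 - 4574316) = 1/(-6119716566944/1337843) = -1337843/6119716566944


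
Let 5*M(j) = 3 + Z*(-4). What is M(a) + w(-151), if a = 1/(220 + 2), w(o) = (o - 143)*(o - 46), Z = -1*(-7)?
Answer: 57913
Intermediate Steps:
Z = 7
w(o) = (-143 + o)*(-46 + o)
a = 1/222 ≈ 0.0045045
M(j) = -5 (M(j) = (3 + 7*(-4))/5 = (3 - 28)/5 = (⅕)*(-25) = -5)
M(a) + w(-151) = -5 + (6578 + (-151)² - 189*(-151)) = -5 + (6578 + 22801 + 28539) = -5 + 57918 = 57913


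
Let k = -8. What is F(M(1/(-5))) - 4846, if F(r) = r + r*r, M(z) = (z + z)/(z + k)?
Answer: -8146040/1681 ≈ -4845.9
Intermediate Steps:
M(z) = 2*z/(-8 + z) (M(z) = (z + z)/(z - 8) = (2*z)/(-8 + z) = 2*z/(-8 + z))
F(r) = r + r²
F(M(1/(-5))) - 4846 = (2/(-5*(-8 + 1/(-5))))*(1 + 2/(-5*(-8 + 1/(-5)))) - 4846 = (2*(-⅕)/(-8 - ⅕))*(1 + 2*(-⅕)/(-8 - ⅕)) - 4846 = (2*(-⅕)/(-41/5))*(1 + 2*(-⅕)/(-41/5)) - 4846 = (2*(-⅕)*(-5/41))*(1 + 2*(-⅕)*(-5/41)) - 4846 = 2*(1 + 2/41)/41 - 4846 = (2/41)*(43/41) - 4846 = 86/1681 - 4846 = -8146040/1681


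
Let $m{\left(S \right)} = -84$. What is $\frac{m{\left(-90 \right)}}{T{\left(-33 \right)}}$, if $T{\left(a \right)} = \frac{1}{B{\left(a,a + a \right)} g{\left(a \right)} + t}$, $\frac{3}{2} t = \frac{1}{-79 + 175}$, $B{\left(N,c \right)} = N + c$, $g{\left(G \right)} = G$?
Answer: $- \frac{3293143}{12} \approx -2.7443 \cdot 10^{5}$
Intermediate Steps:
$t = \frac{1}{144}$ ($t = \frac{2}{3 \left(-79 + 175\right)} = \frac{2}{3 \cdot 96} = \frac{2}{3} \cdot \frac{1}{96} = \frac{1}{144} \approx 0.0069444$)
$T{\left(a \right)} = \frac{1}{\frac{1}{144} + 3 a^{2}}$ ($T{\left(a \right)} = \frac{1}{\left(a + \left(a + a\right)\right) a + \frac{1}{144}} = \frac{1}{\left(a + 2 a\right) a + \frac{1}{144}} = \frac{1}{3 a a + \frac{1}{144}} = \frac{1}{3 a^{2} + \frac{1}{144}} = \frac{1}{\frac{1}{144} + 3 a^{2}}$)
$\frac{m{\left(-90 \right)}}{T{\left(-33 \right)}} = - \frac{84}{144 \frac{1}{1 + 432 \left(-33\right)^{2}}} = - \frac{84}{144 \frac{1}{1 + 432 \cdot 1089}} = - \frac{84}{144 \frac{1}{1 + 470448}} = - \frac{84}{144 \cdot \frac{1}{470449}} = - \frac{84}{\frac{144}{470449}} = \left(-84\right) \frac{470449}{144} = - \frac{3293143}{12}$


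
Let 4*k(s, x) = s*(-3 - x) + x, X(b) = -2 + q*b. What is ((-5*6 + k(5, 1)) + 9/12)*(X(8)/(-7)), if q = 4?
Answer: 1020/7 ≈ 145.71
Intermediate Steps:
X(b) = -2 + 4*b
k(s, x) = x/4 + s*(-3 - x)/4 (k(s, x) = (s*(-3 - x) + x)/4 = (x + s*(-3 - x))/4 = x/4 + s*(-3 - x)/4)
((-5*6 + k(5, 1)) + 9/12)*(X(8)/(-7)) = ((-5*6 + (-¾*5 + (¼)*1 - ¼*5*1)) + 9/12)*((-2 + 4*8)/(-7)) = ((-30 + (-15/4 + ¼ - 5/4)) + 9*(1/12))*((-2 + 32)*(-⅐)) = ((-30 - 19/4) + ¾)*(30*(-⅐)) = (-139/4 + ¾)*(-30/7) = -34*(-30/7) = 1020/7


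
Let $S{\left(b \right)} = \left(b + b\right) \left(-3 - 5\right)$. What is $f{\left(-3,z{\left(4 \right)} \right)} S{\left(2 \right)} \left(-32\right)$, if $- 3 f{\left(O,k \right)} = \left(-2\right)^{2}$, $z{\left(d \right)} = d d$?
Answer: $- \frac{4096}{3} \approx -1365.3$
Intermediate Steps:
$S{\left(b \right)} = - 16 b$ ($S{\left(b \right)} = 2 b \left(-8\right) = - 16 b$)
$z{\left(d \right)} = d^{2}$
$f{\left(O,k \right)} = - \frac{4}{3}$ ($f{\left(O,k \right)} = - \frac{\left(-2\right)^{2}}{3} = \left(- \frac{1}{3}\right) 4 = - \frac{4}{3}$)
$f{\left(-3,z{\left(4 \right)} \right)} S{\left(2 \right)} \left(-32\right) = - \frac{4 \left(\left(-16\right) 2\right)}{3} \left(-32\right) = \left(- \frac{4}{3}\right) \left(-32\right) \left(-32\right) = \frac{128}{3} \left(-32\right) = - \frac{4096}{3}$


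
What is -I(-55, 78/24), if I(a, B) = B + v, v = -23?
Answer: 79/4 ≈ 19.750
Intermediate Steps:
I(a, B) = -23 + B (I(a, B) = B - 23 = -23 + B)
-I(-55, 78/24) = -(-23 + 78/24) = -(-23 + 78*(1/24)) = -(-23 + 13/4) = -1*(-79/4) = 79/4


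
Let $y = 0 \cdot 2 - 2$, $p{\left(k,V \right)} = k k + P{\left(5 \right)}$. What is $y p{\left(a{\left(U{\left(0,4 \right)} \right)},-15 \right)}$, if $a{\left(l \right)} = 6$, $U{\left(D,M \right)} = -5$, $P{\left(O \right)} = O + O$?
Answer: $-92$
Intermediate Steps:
$P{\left(O \right)} = 2 O$
$p{\left(k,V \right)} = 10 + k^{2}$ ($p{\left(k,V \right)} = k k + 2 \cdot 5 = k^{2} + 10 = 10 + k^{2}$)
$y = -2$ ($y = 0 - 2 = -2$)
$y p{\left(a{\left(U{\left(0,4 \right)} \right)},-15 \right)} = - 2 \left(10 + 6^{2}\right) = - 2 \left(10 + 36\right) = \left(-2\right) 46 = -92$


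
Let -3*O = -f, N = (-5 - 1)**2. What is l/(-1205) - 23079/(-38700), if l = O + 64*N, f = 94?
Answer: -4171147/3108900 ≈ -1.3417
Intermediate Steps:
N = 36 (N = (-6)**2 = 36)
O = 94/3 (O = -(-1)*94/3 = -1/3*(-94) = 94/3 ≈ 31.333)
l = 7006/3 (l = 94/3 + 64*36 = 94/3 + 2304 = 7006/3 ≈ 2335.3)
l/(-1205) - 23079/(-38700) = (7006/3)/(-1205) - 23079/(-38700) = (7006/3)*(-1/1205) - 23079*(-1/38700) = -7006/3615 + 7693/12900 = -4171147/3108900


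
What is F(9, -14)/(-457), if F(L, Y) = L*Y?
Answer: 126/457 ≈ 0.27571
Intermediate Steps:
F(9, -14)/(-457) = (9*(-14))/(-457) = -126*(-1/457) = 126/457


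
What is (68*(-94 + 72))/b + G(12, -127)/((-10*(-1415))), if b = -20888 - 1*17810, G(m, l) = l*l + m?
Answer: 29354219/24889850 ≈ 1.1794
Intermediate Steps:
G(m, l) = m + l² (G(m, l) = l² + m = m + l²)
b = -38698 (b = -20888 - 17810 = -38698)
(68*(-94 + 72))/b + G(12, -127)/((-10*(-1415))) = (68*(-94 + 72))/(-38698) + (12 + (-127)²)/((-10*(-1415))) = (68*(-22))*(-1/38698) + (12 + 16129)/14150 = -1496*(-1/38698) + 16141*(1/14150) = 68/1759 + 16141/14150 = 29354219/24889850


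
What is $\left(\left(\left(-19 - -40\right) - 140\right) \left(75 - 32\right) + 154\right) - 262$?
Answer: $-5225$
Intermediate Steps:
$\left(\left(\left(-19 - -40\right) - 140\right) \left(75 - 32\right) + 154\right) - 262 = \left(\left(\left(-19 + 40\right) - 140\right) 43 + 154\right) - 262 = \left(\left(21 - 140\right) 43 + 154\right) - 262 = \left(\left(-119\right) 43 + 154\right) - 262 = \left(-5117 + 154\right) - 262 = -4963 - 262 = -5225$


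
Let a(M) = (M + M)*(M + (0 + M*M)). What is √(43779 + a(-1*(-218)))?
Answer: 3*√2317699 ≈ 4567.2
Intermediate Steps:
a(M) = 2*M*(M + M²) (a(M) = (2*M)*(M + (0 + M²)) = (2*M)*(M + M²) = 2*M*(M + M²))
√(43779 + a(-1*(-218))) = √(43779 + 2*(-1*(-218))²*(1 - 1*(-218))) = √(43779 + 2*218²*(1 + 218)) = √(43779 + 2*47524*219) = √(43779 + 20815512) = √20859291 = 3*√2317699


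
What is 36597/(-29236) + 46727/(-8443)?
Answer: -1675099043/246839548 ≈ -6.7862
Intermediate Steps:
36597/(-29236) + 46727/(-8443) = 36597*(-1/29236) + 46727*(-1/8443) = -36597/29236 - 46727/8443 = -1675099043/246839548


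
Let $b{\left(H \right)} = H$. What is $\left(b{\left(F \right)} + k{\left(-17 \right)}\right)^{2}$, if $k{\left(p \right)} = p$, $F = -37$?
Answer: $2916$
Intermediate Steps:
$\left(b{\left(F \right)} + k{\left(-17 \right)}\right)^{2} = \left(-37 - 17\right)^{2} = \left(-54\right)^{2} = 2916$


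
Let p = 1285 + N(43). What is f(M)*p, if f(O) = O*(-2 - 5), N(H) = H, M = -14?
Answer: 130144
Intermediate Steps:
p = 1328 (p = 1285 + 43 = 1328)
f(O) = -7*O (f(O) = O*(-7) = -7*O)
f(M)*p = -7*(-14)*1328 = 98*1328 = 130144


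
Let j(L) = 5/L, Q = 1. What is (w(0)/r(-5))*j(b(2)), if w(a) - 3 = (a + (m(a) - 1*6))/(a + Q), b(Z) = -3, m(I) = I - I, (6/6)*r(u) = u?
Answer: -1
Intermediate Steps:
r(u) = u
m(I) = 0
w(a) = 3 + (-6 + a)/(1 + a) (w(a) = 3 + (a + (0 - 1*6))/(a + 1) = 3 + (a + (0 - 6))/(1 + a) = 3 + (a - 6)/(1 + a) = 3 + (-6 + a)/(1 + a))
(w(0)/r(-5))*j(b(2)) = (((-3 + 4*0)/(1 + 0))/(-5))*(5/(-3)) = (((-3 + 0)/1)*(-⅕))*(5*(-⅓)) = ((1*(-3))*(-⅕))*(-5/3) = -3*(-⅕)*(-5/3) = (⅗)*(-5/3) = -1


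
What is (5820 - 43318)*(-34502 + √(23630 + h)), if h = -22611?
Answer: 1293755996 - 37498*√1019 ≈ 1.2926e+9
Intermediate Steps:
(5820 - 43318)*(-34502 + √(23630 + h)) = (5820 - 43318)*(-34502 + √(23630 - 22611)) = -37498*(-34502 + √1019) = 1293755996 - 37498*√1019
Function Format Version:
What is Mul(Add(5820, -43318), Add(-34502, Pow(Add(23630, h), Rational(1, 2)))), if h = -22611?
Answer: Add(1293755996, Mul(-37498, Pow(1019, Rational(1, 2)))) ≈ 1.2926e+9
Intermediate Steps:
Mul(Add(5820, -43318), Add(-34502, Pow(Add(23630, h), Rational(1, 2)))) = Mul(Add(5820, -43318), Add(-34502, Pow(Add(23630, -22611), Rational(1, 2)))) = Mul(-37498, Add(-34502, Pow(1019, Rational(1, 2)))) = Add(1293755996, Mul(-37498, Pow(1019, Rational(1, 2))))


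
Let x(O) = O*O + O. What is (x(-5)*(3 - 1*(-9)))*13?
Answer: 3120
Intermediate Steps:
x(O) = O + O² (x(O) = O² + O = O + O²)
(x(-5)*(3 - 1*(-9)))*13 = ((-5*(1 - 5))*(3 - 1*(-9)))*13 = ((-5*(-4))*(3 + 9))*13 = (20*12)*13 = 240*13 = 3120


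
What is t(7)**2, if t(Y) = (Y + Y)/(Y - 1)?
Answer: 49/9 ≈ 5.4444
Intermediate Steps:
t(Y) = 2*Y/(-1 + Y) (t(Y) = (2*Y)/(-1 + Y) = 2*Y/(-1 + Y))
t(7)**2 = (2*7/(-1 + 7))**2 = (2*7/6)**2 = (2*7*(1/6))**2 = (7/3)**2 = 49/9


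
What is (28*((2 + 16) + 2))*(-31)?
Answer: -17360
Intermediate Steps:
(28*((2 + 16) + 2))*(-31) = (28*(18 + 2))*(-31) = (28*20)*(-31) = 560*(-31) = -17360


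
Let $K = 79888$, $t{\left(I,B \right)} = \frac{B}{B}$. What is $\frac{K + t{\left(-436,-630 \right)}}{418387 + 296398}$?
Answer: $\frac{79889}{714785} \approx 0.11177$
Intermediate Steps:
$t{\left(I,B \right)} = 1$
$\frac{K + t{\left(-436,-630 \right)}}{418387 + 296398} = \frac{79888 + 1}{418387 + 296398} = \frac{79889}{714785}$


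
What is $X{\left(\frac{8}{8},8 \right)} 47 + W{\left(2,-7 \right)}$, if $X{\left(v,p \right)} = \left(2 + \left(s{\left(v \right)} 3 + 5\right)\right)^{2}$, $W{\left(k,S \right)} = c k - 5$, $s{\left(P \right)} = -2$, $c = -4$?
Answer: $34$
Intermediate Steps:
$W{\left(k,S \right)} = -5 - 4 k$ ($W{\left(k,S \right)} = - 4 k - 5 = -5 - 4 k$)
$X{\left(v,p \right)} = 1$ ($X{\left(v,p \right)} = \left(2 + \left(\left(-2\right) 3 + 5\right)\right)^{2} = \left(2 + \left(-6 + 5\right)\right)^{2} = \left(2 - 1\right)^{2} = 1^{2} = 1$)
$X{\left(\frac{8}{8},8 \right)} 47 + W{\left(2,-7 \right)} = 1 \cdot 47 - 13 = 47 - 13 = 34$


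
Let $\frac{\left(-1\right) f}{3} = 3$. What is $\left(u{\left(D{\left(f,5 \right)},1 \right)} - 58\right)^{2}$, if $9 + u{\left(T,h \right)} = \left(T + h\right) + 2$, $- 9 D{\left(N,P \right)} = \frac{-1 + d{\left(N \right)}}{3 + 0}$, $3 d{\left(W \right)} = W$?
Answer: $\frac{2972176}{729} \approx 4077.1$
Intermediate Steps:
$f = -9$ ($f = \left(-3\right) 3 = -9$)
$d{\left(W \right)} = \frac{W}{3}$
$D{\left(N,P \right)} = \frac{1}{27} - \frac{N}{81}$ ($D{\left(N,P \right)} = - \frac{\left(-1 + \frac{N}{3}\right) \frac{1}{3 + 0}}{9} = - \frac{\left(-1 + \frac{N}{3}\right) \frac{1}{3}}{9} = - \frac{- \frac{1}{3} + \frac{N}{9}}{9} = \frac{1}{27} - \frac{N}{81}$)
$u{\left(T,h \right)} = -7 + T + h$ ($u{\left(T,h \right)} = -9 + \left(\left(T + h\right) + 2\right) = -9 + \left(2 + T + h\right) = -7 + T + h$)
$\left(u{\left(D{\left(f,5 \right)},1 \right)} - 58\right)^{2} = \left(\left(-7 + \left(\frac{1}{27} - - \frac{1}{9}\right) + 1\right) - 58\right)^{2} = \left(\left(-7 + \left(\frac{1}{27} + \frac{1}{9}\right) + 1\right) - 58\right)^{2} = \left(\left(-7 + \frac{4}{27} + 1\right) - 58\right)^{2} = \left(- \frac{158}{27} - 58\right)^{2} = \left(- \frac{1724}{27}\right)^{2} = \frac{2972176}{729}$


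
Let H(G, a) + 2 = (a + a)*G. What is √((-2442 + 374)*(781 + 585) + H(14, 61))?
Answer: I*√2823182 ≈ 1680.2*I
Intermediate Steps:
H(G, a) = -2 + 2*G*a (H(G, a) = -2 + (a + a)*G = -2 + (2*a)*G = -2 + 2*G*a)
√((-2442 + 374)*(781 + 585) + H(14, 61)) = √((-2442 + 374)*(781 + 585) + (-2 + 2*14*61)) = √(-2068*1366 + (-2 + 1708)) = √(-2824888 + 1706) = √(-2823182) = I*√2823182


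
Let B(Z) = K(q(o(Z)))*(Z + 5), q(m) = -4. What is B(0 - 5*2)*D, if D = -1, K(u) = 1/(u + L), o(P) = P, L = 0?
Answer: -5/4 ≈ -1.2500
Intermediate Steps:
K(u) = 1/u (K(u) = 1/(u + 0) = 1/u)
B(Z) = -5/4 - Z/4 (B(Z) = (Z + 5)/(-4) = -(5 + Z)/4 = -5/4 - Z/4)
B(0 - 5*2)*D = (-5/4 - (0 - 5*2)/4)*(-1) = (-5/4 - (0 - 10)/4)*(-1) = (-5/4 - ¼*(-10))*(-1) = (-5/4 + 5/2)*(-1) = (5/4)*(-1) = -5/4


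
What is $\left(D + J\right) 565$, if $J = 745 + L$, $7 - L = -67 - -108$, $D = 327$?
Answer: $586470$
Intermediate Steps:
$L = -34$ ($L = 7 - \left(-67 - -108\right) = 7 - \left(-67 + 108\right) = 7 - 41 = -34$)
$J = 711$ ($J = 745 - 34 = 711$)
$\left(D + J\right) 565 = \left(327 + 711\right) 565 = 1038 \cdot 565 = 586470$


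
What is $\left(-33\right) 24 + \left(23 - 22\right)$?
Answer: $-791$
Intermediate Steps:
$\left(-33\right) 24 + \left(23 - 22\right) = -792 + 1 = -791$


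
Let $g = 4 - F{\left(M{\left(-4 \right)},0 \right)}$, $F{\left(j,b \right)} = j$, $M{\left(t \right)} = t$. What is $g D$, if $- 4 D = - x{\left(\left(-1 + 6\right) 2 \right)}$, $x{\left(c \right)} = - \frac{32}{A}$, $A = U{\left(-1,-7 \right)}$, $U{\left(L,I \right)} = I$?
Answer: $\frac{64}{7} \approx 9.1429$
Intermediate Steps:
$A = -7$
$x{\left(c \right)} = \frac{32}{7}$ ($x{\left(c \right)} = - \frac{32}{-7} = \left(-32\right) \left(- \frac{1}{7}\right) = \frac{32}{7}$)
$g = 8$ ($g = 4 - -4 = 4 + 4 = 8$)
$D = \frac{8}{7}$ ($D = - \frac{\left(-1\right) \frac{32}{7}}{4} = \left(- \frac{1}{4}\right) \left(- \frac{32}{7}\right) = \frac{8}{7} \approx 1.1429$)
$g D = 8 \cdot \frac{8}{7} = \frac{64}{7}$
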